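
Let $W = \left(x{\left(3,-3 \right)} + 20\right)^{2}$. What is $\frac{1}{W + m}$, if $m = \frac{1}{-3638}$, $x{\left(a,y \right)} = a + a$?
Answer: $\frac{3638}{2459287} \approx 0.0014793$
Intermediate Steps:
$x{\left(a,y \right)} = 2 a$
$W = 676$ ($W = \left(2 \cdot 3 + 20\right)^{2} = \left(6 + 20\right)^{2} = 26^{2} = 676$)
$m = - \frac{1}{3638} \approx -0.00027488$
$\frac{1}{W + m} = \frac{1}{676 - \frac{1}{3638}} = \frac{1}{\frac{2459287}{3638}} = \frac{3638}{2459287}$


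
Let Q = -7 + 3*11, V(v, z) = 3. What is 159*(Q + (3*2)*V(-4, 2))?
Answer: 6996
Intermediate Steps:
Q = 26 (Q = -7 + 33 = 26)
159*(Q + (3*2)*V(-4, 2)) = 159*(26 + (3*2)*3) = 159*(26 + 6*3) = 159*(26 + 18) = 159*44 = 6996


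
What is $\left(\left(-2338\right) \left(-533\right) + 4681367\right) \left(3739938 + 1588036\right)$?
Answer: $31581677772454$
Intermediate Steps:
$\left(\left(-2338\right) \left(-533\right) + 4681367\right) \left(3739938 + 1588036\right) = \left(1246154 + 4681367\right) 5327974 = 5927521 \cdot 5327974 = 31581677772454$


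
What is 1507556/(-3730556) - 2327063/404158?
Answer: -2322632413719/376933512962 ≈ -6.1619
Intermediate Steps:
1507556/(-3730556) - 2327063/404158 = 1507556*(-1/3730556) - 2327063*1/404158 = -376889/932639 - 2327063/404158 = -2322632413719/376933512962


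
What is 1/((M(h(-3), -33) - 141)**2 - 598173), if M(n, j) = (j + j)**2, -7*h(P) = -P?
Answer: 1/17168052 ≈ 5.8248e-8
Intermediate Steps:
h(P) = P/7 (h(P) = -(-1)*P/7 = P/7)
M(n, j) = 4*j**2 (M(n, j) = (2*j)**2 = 4*j**2)
1/((M(h(-3), -33) - 141)**2 - 598173) = 1/((4*(-33)**2 - 141)**2 - 598173) = 1/((4*1089 - 141)**2 - 598173) = 1/((4356 - 141)**2 - 598173) = 1/(4215**2 - 598173) = 1/(17766225 - 598173) = 1/17168052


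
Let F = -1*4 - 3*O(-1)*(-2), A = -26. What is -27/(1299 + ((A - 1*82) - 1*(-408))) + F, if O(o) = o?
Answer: -5339/533 ≈ -10.017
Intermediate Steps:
F = -10 (F = -1*4 - 3*(-1)*(-2) = -4 + 3*(-2) = -4 - 6 = -10)
-27/(1299 + ((A - 1*82) - 1*(-408))) + F = -27/(1299 + ((-26 - 1*82) - 1*(-408))) - 10 = -27/(1299 + ((-26 - 82) + 408)) - 10 = -27/(1299 + (-108 + 408)) - 10 = -27/(1299 + 300) - 10 = -27/1599 - 10 = -27*1/1599 - 10 = -9/533 - 10 = -5339/533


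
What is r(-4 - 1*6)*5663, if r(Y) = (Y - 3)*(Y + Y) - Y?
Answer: 1529010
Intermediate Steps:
r(Y) = -Y + 2*Y*(-3 + Y) (r(Y) = (-3 + Y)*(2*Y) - Y = 2*Y*(-3 + Y) - Y = -Y + 2*Y*(-3 + Y))
r(-4 - 1*6)*5663 = ((-4 - 1*6)*(-7 + 2*(-4 - 1*6)))*5663 = ((-4 - 6)*(-7 + 2*(-4 - 6)))*5663 = -10*(-7 + 2*(-10))*5663 = -10*(-7 - 20)*5663 = -10*(-27)*5663 = 270*5663 = 1529010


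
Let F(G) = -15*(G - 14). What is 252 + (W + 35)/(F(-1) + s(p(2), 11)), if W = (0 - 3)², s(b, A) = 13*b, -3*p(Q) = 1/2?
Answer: 337188/1337 ≈ 252.20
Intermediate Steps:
p(Q) = -⅙ (p(Q) = -⅓/2 = -⅓*½ = -⅙)
F(G) = 210 - 15*G (F(G) = -15*(-14 + G) = 210 - 15*G)
W = 9 (W = (-3)² = 9)
252 + (W + 35)/(F(-1) + s(p(2), 11)) = 252 + (9 + 35)/((210 - 15*(-1)) + 13*(-⅙)) = 252 + 44/((210 + 15) - 13/6) = 252 + 44/(225 - 13/6) = 252 + 44/(1337/6) = 252 + 44*(6/1337) = 252 + 264/1337 = 337188/1337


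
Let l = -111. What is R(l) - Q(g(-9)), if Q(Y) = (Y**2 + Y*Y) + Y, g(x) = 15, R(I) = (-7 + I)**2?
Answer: 13459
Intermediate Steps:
Q(Y) = Y + 2*Y**2 (Q(Y) = (Y**2 + Y**2) + Y = 2*Y**2 + Y = Y + 2*Y**2)
R(l) - Q(g(-9)) = (-7 - 111)**2 - 15*(1 + 2*15) = (-118)**2 - 15*(1 + 30) = 13924 - 15*31 = 13924 - 1*465 = 13924 - 465 = 13459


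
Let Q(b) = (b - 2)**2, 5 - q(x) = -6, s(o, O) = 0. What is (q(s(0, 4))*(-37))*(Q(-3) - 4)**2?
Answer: -179487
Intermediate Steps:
q(x) = 11 (q(x) = 5 - 1*(-6) = 5 + 6 = 11)
Q(b) = (-2 + b)**2
(q(s(0, 4))*(-37))*(Q(-3) - 4)**2 = (11*(-37))*((-2 - 3)**2 - 4)**2 = -407*((-5)**2 - 4)**2 = -407*(25 - 4)**2 = -407*21**2 = -407*441 = -179487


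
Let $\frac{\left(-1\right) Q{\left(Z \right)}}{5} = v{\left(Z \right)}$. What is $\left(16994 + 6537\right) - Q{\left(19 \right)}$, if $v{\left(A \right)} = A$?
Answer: $23626$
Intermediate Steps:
$Q{\left(Z \right)} = - 5 Z$
$\left(16994 + 6537\right) - Q{\left(19 \right)} = \left(16994 + 6537\right) - \left(-5\right) 19 = 23531 - -95 = 23531 + 95 = 23626$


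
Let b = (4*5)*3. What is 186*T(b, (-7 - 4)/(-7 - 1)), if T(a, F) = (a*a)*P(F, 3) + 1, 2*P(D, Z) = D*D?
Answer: 2532669/4 ≈ 6.3317e+5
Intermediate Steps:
P(D, Z) = D**2/2 (P(D, Z) = (D*D)/2 = D**2/2)
b = 60 (b = 20*3 = 60)
T(a, F) = 1 + F**2*a**2/2 (T(a, F) = (a*a)*(F**2/2) + 1 = a**2*(F**2/2) + 1 = F**2*a**2/2 + 1 = 1 + F**2*a**2/2)
186*T(b, (-7 - 4)/(-7 - 1)) = 186*(1 + (1/2)*((-7 - 4)/(-7 - 1))**2*60**2) = 186*(1 + (1/2)*(-11/(-8))**2*3600) = 186*(1 + (1/2)*(-11*(-1/8))**2*3600) = 186*(1 + (1/2)*(11/8)**2*3600) = 186*(1 + (1/2)*(121/64)*3600) = 186*(1 + 27225/8) = 186*(27233/8) = 2532669/4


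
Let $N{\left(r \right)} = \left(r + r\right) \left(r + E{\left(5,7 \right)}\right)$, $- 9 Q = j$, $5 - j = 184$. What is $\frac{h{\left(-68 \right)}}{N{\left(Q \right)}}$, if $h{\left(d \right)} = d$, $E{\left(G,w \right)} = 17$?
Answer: $- \frac{1377}{29714} \approx -0.046342$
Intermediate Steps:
$j = -179$ ($j = 5 - 184 = -179$)
$Q = \frac{179}{9}$ ($Q = \left(- \frac{1}{9}\right) \left(-179\right) = \frac{179}{9} \approx 19.889$)
$N{\left(r \right)} = 2 r \left(17 + r\right)$ ($N{\left(r \right)} = \left(r + r\right) \left(r + 17\right) = 2 r \left(17 + r\right)$)
$\frac{h{\left(-68 \right)}}{N{\left(Q \right)}} = - \frac{68}{2 \cdot \frac{179}{9} \left(17 + \frac{179}{9}\right)} = - \frac{68}{2 \cdot \frac{179}{9} \cdot \frac{332}{9}} = - \frac{68}{\frac{118856}{81}} = \left(-68\right) \frac{81}{118856} = - \frac{1377}{29714}$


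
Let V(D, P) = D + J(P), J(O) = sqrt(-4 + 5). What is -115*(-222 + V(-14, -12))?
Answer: 27025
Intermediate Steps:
J(O) = 1 (J(O) = sqrt(1) = 1)
V(D, P) = 1 + D (V(D, P) = D + 1 = 1 + D)
-115*(-222 + V(-14, -12)) = -115*(-222 + (1 - 14)) = -115*(-222 - 13) = -115*(-235) = 27025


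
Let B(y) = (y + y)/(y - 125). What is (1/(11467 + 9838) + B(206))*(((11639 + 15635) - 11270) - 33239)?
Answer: -3361874803/38349 ≈ -87665.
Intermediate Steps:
B(y) = 2*y/(-125 + y) (B(y) = (2*y)/(-125 + y) = 2*y/(-125 + y))
(1/(11467 + 9838) + B(206))*(((11639 + 15635) - 11270) - 33239) = (1/(11467 + 9838) + 2*206/(-125 + 206))*(((11639 + 15635) - 11270) - 33239) = (1/21305 + 2*206/81)*((27274 - 11270) - 33239) = (1/21305 + 2*206*(1/81))*(16004 - 33239) = (1/21305 + 412/81)*(-17235) = (8777741/1725705)*(-17235) = -3361874803/38349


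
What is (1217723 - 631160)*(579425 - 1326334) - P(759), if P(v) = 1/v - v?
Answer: -332524869903073/759 ≈ -4.3811e+11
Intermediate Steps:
(1217723 - 631160)*(579425 - 1326334) - P(759) = (1217723 - 631160)*(579425 - 1326334) - (1/759 - 1*759) = 586563*(-746909) - (1/759 - 759) = -438109183767 - 1*(-576080/759) = -438109183767 + 576080/759 = -332524869903073/759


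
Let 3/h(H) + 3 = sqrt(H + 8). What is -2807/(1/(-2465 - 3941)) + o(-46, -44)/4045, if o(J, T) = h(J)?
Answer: 3418579868821/190115 - 3*I*sqrt(38)/190115 ≈ 1.7982e+7 - 9.7274e-5*I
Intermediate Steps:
h(H) = 3/(-3 + sqrt(8 + H)) (h(H) = 3/(-3 + sqrt(H + 8)) = 3/(-3 + sqrt(8 + H)))
o(J, T) = 3/(-3 + sqrt(8 + J))
-2807/(1/(-2465 - 3941)) + o(-46, -44)/4045 = -2807/(1/(-2465 - 3941)) + (3/(-3 + sqrt(8 - 46)))/4045 = -2807/(1/(-6406)) + (3/(-3 + sqrt(-38)))*(1/4045) = -2807/(-1/6406) + (3/(-3 + I*sqrt(38)))*(1/4045) = -2807*(-6406) + 3/(4045*(-3 + I*sqrt(38))) = 17981642 + 3/(4045*(-3 + I*sqrt(38)))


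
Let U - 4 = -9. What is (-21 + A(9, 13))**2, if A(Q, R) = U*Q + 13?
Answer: 2809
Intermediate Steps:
U = -5 (U = 4 - 9 = -5)
A(Q, R) = 13 - 5*Q (A(Q, R) = -5*Q + 13 = 13 - 5*Q)
(-21 + A(9, 13))**2 = (-21 + (13 - 5*9))**2 = (-21 + (13 - 45))**2 = (-21 - 32)**2 = (-53)**2 = 2809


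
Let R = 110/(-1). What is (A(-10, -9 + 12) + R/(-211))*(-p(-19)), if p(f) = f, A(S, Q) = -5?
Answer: -17955/211 ≈ -85.095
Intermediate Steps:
R = -110 (R = 110*(-1) = -110)
(A(-10, -9 + 12) + R/(-211))*(-p(-19)) = (-5 - 110/(-211))*(-1*(-19)) = (-5 - 110*(-1/211))*19 = (-5 + 110/211)*19 = -945/211*19 = -17955/211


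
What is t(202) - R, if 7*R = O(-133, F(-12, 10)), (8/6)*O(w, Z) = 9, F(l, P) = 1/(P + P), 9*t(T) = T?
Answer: 5413/252 ≈ 21.480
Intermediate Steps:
t(T) = T/9
F(l, P) = 1/(2*P)
O(w, Z) = 27/4 (O(w, Z) = (¾)*9 = 27/4)
R = 27/28 (R = (⅐)*(27/4) = 27/28 ≈ 0.96429)
t(202) - R = (⅑)*202 - 1*27/28 = 202/9 - 27/28 = 5413/252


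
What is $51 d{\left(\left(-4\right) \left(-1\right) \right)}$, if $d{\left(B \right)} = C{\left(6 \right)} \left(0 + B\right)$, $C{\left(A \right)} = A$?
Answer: $1224$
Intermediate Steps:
$d{\left(B \right)} = 6 B$ ($d{\left(B \right)} = 6 \left(0 + B\right) = 6 B$)
$51 d{\left(\left(-4\right) \left(-1\right) \right)} = 51 \cdot 6 \left(\left(-4\right) \left(-1\right)\right) = 51 \cdot 6 \cdot 4 = 51 \cdot 24 = 1224$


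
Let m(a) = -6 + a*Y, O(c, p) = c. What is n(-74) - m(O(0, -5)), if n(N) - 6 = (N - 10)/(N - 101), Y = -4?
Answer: 312/25 ≈ 12.480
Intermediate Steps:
m(a) = -6 - 4*a (m(a) = -6 + a*(-4) = -6 - 4*a)
n(N) = 6 + (-10 + N)/(-101 + N) (n(N) = 6 + (N - 10)/(N - 101) = 6 + (-10 + N)/(-101 + N))
n(-74) - m(O(0, -5)) = 7*(-88 - 74)/(-101 - 74) - (-6 - 4*0) = 7*(-162)/(-175) - (-6 + 0) = 7*(-1/175)*(-162) - 1*(-6) = 162/25 + 6 = 312/25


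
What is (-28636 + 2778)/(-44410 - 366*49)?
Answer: 12929/31172 ≈ 0.41476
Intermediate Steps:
(-28636 + 2778)/(-44410 - 366*49) = -25858/(-44410 - 17934) = -25858/(-62344) = -25858*(-1/62344) = 12929/31172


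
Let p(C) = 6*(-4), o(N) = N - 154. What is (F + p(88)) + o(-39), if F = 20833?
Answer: 20616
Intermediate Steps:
o(N) = -154 + N
p(C) = -24
(F + p(88)) + o(-39) = (20833 - 24) + (-154 - 39) = 20809 - 193 = 20616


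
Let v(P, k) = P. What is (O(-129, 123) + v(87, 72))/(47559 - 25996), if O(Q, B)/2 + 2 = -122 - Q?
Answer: 97/21563 ≈ 0.0044984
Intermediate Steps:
O(Q, B) = -248 - 2*Q (O(Q, B) = -4 + 2*(-122 - Q) = -4 + (-244 - 2*Q) = -248 - 2*Q)
(O(-129, 123) + v(87, 72))/(47559 - 25996) = ((-248 - 2*(-129)) + 87)/(47559 - 25996) = ((-248 + 258) + 87)/21563 = (10 + 87)*(1/21563) = 97*(1/21563) = 97/21563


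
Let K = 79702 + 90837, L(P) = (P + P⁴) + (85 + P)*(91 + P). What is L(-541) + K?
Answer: 85662542959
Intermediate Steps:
L(P) = P + P⁴ + (85 + P)*(91 + P)
K = 170539
L(-541) + K = (7735 + (-541)² + (-541)⁴ + 177*(-541)) + 170539 = (7735 + 292681 + 85662167761 - 95757) + 170539 = 85662372420 + 170539 = 85662542959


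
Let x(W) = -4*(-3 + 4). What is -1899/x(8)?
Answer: 1899/4 ≈ 474.75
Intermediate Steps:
x(W) = -4 (x(W) = -4*1 = -4)
-1899/x(8) = -1899/(-4) = -1899*(-¼) = 1899/4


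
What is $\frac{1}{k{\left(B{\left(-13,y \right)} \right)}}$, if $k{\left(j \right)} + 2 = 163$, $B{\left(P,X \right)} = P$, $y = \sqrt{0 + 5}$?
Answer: $\frac{1}{161} \approx 0.0062112$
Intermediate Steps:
$y = \sqrt{5} \approx 2.2361$
$k{\left(j \right)} = 161$ ($k{\left(j \right)} = -2 + 163 = 161$)
$\frac{1}{k{\left(B{\left(-13,y \right)} \right)}} = \frac{1}{161}$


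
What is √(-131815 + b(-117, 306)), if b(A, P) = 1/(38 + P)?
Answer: I*√3899614874/172 ≈ 363.06*I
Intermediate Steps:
√(-131815 + b(-117, 306)) = √(-131815 + 1/(38 + 306)) = √(-131815 + 1/344) = √(-45344359/344) = I*√3899614874/172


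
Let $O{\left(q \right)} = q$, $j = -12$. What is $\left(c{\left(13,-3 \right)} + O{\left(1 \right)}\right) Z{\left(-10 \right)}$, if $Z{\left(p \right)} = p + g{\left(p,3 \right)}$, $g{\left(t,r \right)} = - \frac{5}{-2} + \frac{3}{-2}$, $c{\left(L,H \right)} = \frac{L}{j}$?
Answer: $\frac{3}{4} \approx 0.75$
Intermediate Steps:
$c{\left(L,H \right)} = - \frac{L}{12}$ ($c{\left(L,H \right)} = \frac{L}{-12} = L \left(- \frac{1}{12}\right) = - \frac{L}{12}$)
$g{\left(t,r \right)} = 1$ ($g{\left(t,r \right)} = \left(-5\right) \left(- \frac{1}{2}\right) + 3 \left(- \frac{1}{2}\right) = \frac{5}{2} - \frac{3}{2} = 1$)
$Z{\left(p \right)} = 1 + p$ ($Z{\left(p \right)} = p + 1 = 1 + p$)
$\left(c{\left(13,-3 \right)} + O{\left(1 \right)}\right) Z{\left(-10 \right)} = \left(\left(- \frac{1}{12}\right) 13 + 1\right) \left(1 - 10\right) = \left(- \frac{13}{12} + 1\right) \left(-9\right) = \left(- \frac{1}{12}\right) \left(-9\right) = \frac{3}{4}$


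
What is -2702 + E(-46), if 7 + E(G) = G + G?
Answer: -2801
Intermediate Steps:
E(G) = -7 + 2*G (E(G) = -7 + (G + G) = -7 + 2*G)
-2702 + E(-46) = -2702 + (-7 + 2*(-46)) = -2702 + (-7 - 92) = -2702 - 99 = -2801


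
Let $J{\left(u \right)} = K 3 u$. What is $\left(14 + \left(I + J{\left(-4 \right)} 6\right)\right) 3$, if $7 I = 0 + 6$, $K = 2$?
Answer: $- \frac{2712}{7} \approx -387.43$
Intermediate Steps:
$I = \frac{6}{7}$ ($I = \frac{0 + 6}{7} = \frac{1}{7} \cdot 6 = \frac{6}{7} \approx 0.85714$)
$J{\left(u \right)} = 6 u$ ($J{\left(u \right)} = 2 \cdot 3 u = 6 u$)
$\left(14 + \left(I + J{\left(-4 \right)} 6\right)\right) 3 = \left(14 + \left(\frac{6}{7} + 6 \left(-4\right) 6\right)\right) 3 = \left(14 + \left(\frac{6}{7} - 144\right)\right) 3 = \left(14 - \frac{1002}{7}\right) 3 = \left(- \frac{904}{7}\right) 3 = - \frac{2712}{7}$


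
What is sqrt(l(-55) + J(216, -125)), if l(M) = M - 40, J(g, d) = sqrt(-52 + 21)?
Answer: sqrt(-95 + I*sqrt(31)) ≈ 0.2855 + 9.751*I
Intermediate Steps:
J(g, d) = I*sqrt(31) (J(g, d) = sqrt(-31) = I*sqrt(31))
l(M) = -40 + M
sqrt(l(-55) + J(216, -125)) = sqrt((-40 - 55) + I*sqrt(31)) = sqrt(-95 + I*sqrt(31))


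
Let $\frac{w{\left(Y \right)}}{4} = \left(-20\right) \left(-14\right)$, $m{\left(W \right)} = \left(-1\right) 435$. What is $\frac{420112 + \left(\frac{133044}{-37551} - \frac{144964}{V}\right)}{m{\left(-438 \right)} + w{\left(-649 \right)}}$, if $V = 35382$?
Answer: $\frac{93027173006002}{151685199195} \approx 613.29$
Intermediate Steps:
$m{\left(W \right)} = -435$
$w{\left(Y \right)} = 1120$ ($w{\left(Y \right)} = 4 \left(\left(-20\right) \left(-14\right)\right) = 4 \cdot 280 = 1120$)
$\frac{420112 + \left(\frac{133044}{-37551} - \frac{144964}{V}\right)}{m{\left(-438 \right)} + w{\left(-649 \right)}} = \frac{420112 + \left(\frac{133044}{-37551} - \frac{144964}{35382}\right)}{-435 + 1120} = \frac{420112 + \left(133044 \left(- \frac{1}{37551}\right) - \frac{72482}{17691}\right)}{685} = \left(420112 - \frac{1691817662}{221438247}\right) \frac{1}{685} = \frac{93027173006002}{221438247} \cdot \frac{1}{685} = \frac{93027173006002}{151685199195}$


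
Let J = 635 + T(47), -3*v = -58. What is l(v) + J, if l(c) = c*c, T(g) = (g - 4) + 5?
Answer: 9511/9 ≈ 1056.8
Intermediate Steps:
T(g) = 1 + g (T(g) = (-4 + g) + 5 = 1 + g)
v = 58/3 (v = -1/3*(-58) = 58/3 ≈ 19.333)
l(c) = c**2
J = 683 (J = 635 + (1 + 47) = 635 + 48 = 683)
l(v) + J = (58/3)**2 + 683 = 3364/9 + 683 = 9511/9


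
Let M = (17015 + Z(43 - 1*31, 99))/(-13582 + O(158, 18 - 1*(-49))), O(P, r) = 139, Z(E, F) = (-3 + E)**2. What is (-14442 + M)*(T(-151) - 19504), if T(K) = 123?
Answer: 3763032441662/13443 ≈ 2.7993e+8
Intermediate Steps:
M = -17096/13443 (M = (17015 + (-3 + (43 - 1*31))**2)/(-13582 + 139) = (17015 + (-3 + (43 - 31))**2)/(-13443) = (17015 + (-3 + 12)**2)*(-1/13443) = (17015 + 9**2)*(-1/13443) = (17015 + 81)*(-1/13443) = 17096*(-1/13443) = -17096/13443 ≈ -1.2717)
(-14442 + M)*(T(-151) - 19504) = (-14442 - 17096/13443)*(123 - 19504) = -194160902/13443*(-19381) = 3763032441662/13443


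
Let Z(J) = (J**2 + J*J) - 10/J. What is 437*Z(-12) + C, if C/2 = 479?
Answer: 763069/6 ≈ 1.2718e+5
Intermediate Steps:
C = 958 (C = 2*479 = 958)
Z(J) = -10/J + 2*J**2 (Z(J) = (J**2 + J**2) - 10/J = 2*J**2 - 10/J = -10/J + 2*J**2)
437*Z(-12) + C = 437*(2*(-5 + (-12)**3)/(-12)) + 958 = 437*(2*(-1/12)*(-5 - 1728)) + 958 = 437*(2*(-1/12)*(-1733)) + 958 = 437*(1733/6) + 958 = 757321/6 + 958 = 763069/6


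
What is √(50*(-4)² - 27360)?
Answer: 8*I*√415 ≈ 162.97*I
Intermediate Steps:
√(50*(-4)² - 27360) = √(50*16 - 27360) = √(800 - 27360) = √(-26560) = 8*I*√415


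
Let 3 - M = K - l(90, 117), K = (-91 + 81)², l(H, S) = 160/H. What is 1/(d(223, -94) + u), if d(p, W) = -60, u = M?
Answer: -9/1397 ≈ -0.0064424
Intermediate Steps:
K = 100 (K = (-10)² = 100)
M = -857/9 (M = 3 - (100 - 160/90) = 3 - (100 - 1*16/9) = 3 - (100 - 16/9) = 3 - 1*884/9 = 3 - 884/9 = -857/9 ≈ -95.222)
u = -857/9 ≈ -95.222
1/(d(223, -94) + u) = 1/(-60 - 857/9) = 1/(-1397/9) = -9/1397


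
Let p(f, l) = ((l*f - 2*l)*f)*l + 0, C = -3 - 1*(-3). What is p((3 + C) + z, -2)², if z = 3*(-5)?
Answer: 451584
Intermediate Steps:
C = 0 (C = -3 + 3 = 0)
z = -15
p(f, l) = f*l*(-2*l + f*l) (p(f, l) = ((f*l - 2*l)*f)*l + 0 = ((-2*l + f*l)*f)*l + 0 = (f*(-2*l + f*l))*l + 0 = f*l*(-2*l + f*l) + 0 = f*l*(-2*l + f*l))
p((3 + C) + z, -2)² = (((3 + 0) - 15)*(-2)²*(-2 + ((3 + 0) - 15)))² = ((3 - 15)*4*(-2 + (3 - 15)))² = (-12*4*(-2 - 12))² = (-12*4*(-14))² = 672² = 451584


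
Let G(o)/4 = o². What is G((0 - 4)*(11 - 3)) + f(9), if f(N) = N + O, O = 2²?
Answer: 4109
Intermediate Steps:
G(o) = 4*o²
O = 4
f(N) = 4 + N (f(N) = N + 4 = 4 + N)
G((0 - 4)*(11 - 3)) + f(9) = 4*((0 - 4)*(11 - 3))² + (4 + 9) = 4*(-4*8)² + 13 = 4*(-32)² + 13 = 4*1024 + 13 = 4096 + 13 = 4109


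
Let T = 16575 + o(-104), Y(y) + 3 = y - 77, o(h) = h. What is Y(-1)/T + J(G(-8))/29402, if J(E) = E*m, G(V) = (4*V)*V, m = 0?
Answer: -81/16471 ≈ -0.0049177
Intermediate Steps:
G(V) = 4*V²
Y(y) = -80 + y (Y(y) = -3 + (y - 77) = -3 + (-77 + y) = -80 + y)
J(E) = 0 (J(E) = E*0 = 0)
T = 16471 (T = 16575 - 104 = 16471)
Y(-1)/T + J(G(-8))/29402 = (-80 - 1)/16471 + 0/29402 = -81*1/16471 + 0*(1/29402) = -81/16471 + 0 = -81/16471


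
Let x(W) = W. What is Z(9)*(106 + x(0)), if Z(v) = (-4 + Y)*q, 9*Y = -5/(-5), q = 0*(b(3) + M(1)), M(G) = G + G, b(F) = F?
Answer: 0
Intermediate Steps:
M(G) = 2*G
q = 0 (q = 0*(3 + 2*1) = 0*(3 + 2) = 0*5 = 0)
Y = 1/9 (Y = (-5/(-5))/9 = (-5*(-1/5))/9 = (1/9)*1 = 1/9 ≈ 0.11111)
Z(v) = 0 (Z(v) = (-4 + 1/9)*0 = -35/9*0 = 0)
Z(9)*(106 + x(0)) = 0*(106 + 0) = 0*106 = 0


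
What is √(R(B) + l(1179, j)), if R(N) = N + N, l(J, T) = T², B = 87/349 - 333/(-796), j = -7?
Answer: √971156529634/138902 ≈ 7.0947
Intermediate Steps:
B = 185469/277804 (B = 87*(1/349) - 333*(-1/796) = 87/349 + 333/796 = 185469/277804 ≈ 0.66763)
R(N) = 2*N
√(R(B) + l(1179, j)) = √(2*(185469/277804) + (-7)²) = √(185469/138902 + 49) = √(6991667/138902) = √971156529634/138902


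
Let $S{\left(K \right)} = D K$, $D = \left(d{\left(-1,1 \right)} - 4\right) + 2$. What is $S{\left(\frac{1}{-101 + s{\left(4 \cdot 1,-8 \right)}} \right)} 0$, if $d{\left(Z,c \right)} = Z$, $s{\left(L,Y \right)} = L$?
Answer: $0$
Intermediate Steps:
$D = -3$ ($D = \left(-1 - 4\right) + 2 = -5 + 2 = -3$)
$S{\left(K \right)} = - 3 K$
$S{\left(\frac{1}{-101 + s{\left(4 \cdot 1,-8 \right)}} \right)} 0 = - \frac{3}{-101 + 4 \cdot 1} \cdot 0 = - \frac{3}{-101 + 4} \cdot 0 = - \frac{3}{-97} \cdot 0 = \left(-3\right) \left(- \frac{1}{97}\right) 0 = \frac{3}{97} \cdot 0 = 0$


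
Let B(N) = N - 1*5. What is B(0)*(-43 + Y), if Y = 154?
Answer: -555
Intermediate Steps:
B(N) = -5 + N (B(N) = N - 5 = -5 + N)
B(0)*(-43 + Y) = (-5 + 0)*(-43 + 154) = -5*111 = -555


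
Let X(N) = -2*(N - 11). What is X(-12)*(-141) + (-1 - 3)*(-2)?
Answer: -6478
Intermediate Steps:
X(N) = 22 - 2*N (X(N) = -2*(-11 + N) = 22 - 2*N)
X(-12)*(-141) + (-1 - 3)*(-2) = (22 - 2*(-12))*(-141) + (-1 - 3)*(-2) = (22 + 24)*(-141) - 4*(-2) = 46*(-141) + 8 = -6486 + 8 = -6478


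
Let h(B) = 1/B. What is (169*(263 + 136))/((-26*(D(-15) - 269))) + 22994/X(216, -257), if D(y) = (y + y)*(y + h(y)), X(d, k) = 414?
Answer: 1044731/25254 ≈ 41.369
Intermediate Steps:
D(y) = 2*y*(y + 1/y) (D(y) = (y + y)*(y + 1/y) = (2*y)*(y + 1/y) = 2*y*(y + 1/y))
(169*(263 + 136))/((-26*(D(-15) - 269))) + 22994/X(216, -257) = (169*(263 + 136))/((-26*((2 + 2*(-15)²) - 269))) + 22994/414 = (169*399)/((-26*((2 + 2*225) - 269))) + 22994*(1/414) = 67431/((-26*((2 + 450) - 269))) + 11497/207 = 67431/((-26*(452 - 269))) + 11497/207 = 67431/((-26*183)) + 11497/207 = 67431/(-4758) + 11497/207 = 67431*(-1/4758) + 11497/207 = -1729/122 + 11497/207 = 1044731/25254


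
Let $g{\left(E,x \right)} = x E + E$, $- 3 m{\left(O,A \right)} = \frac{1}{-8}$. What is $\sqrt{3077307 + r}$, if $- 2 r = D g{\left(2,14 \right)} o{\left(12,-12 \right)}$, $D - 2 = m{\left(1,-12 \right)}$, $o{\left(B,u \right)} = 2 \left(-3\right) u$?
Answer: $3 \sqrt{341678} \approx 1753.6$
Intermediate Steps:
$m{\left(O,A \right)} = \frac{1}{24}$ ($m{\left(O,A \right)} = - \frac{1}{3 \left(-8\right)} = \left(- \frac{1}{3}\right) \left(- \frac{1}{8}\right) = \frac{1}{24}$)
$o{\left(B,u \right)} = - 6 u$
$D = \frac{49}{24}$ ($D = 2 + \frac{1}{24} = \frac{49}{24} \approx 2.0417$)
$g{\left(E,x \right)} = E + E x$ ($g{\left(E,x \right)} = E x + E = E + E x$)
$r = -2205$ ($r = - \frac{\frac{49 \cdot 2 \left(1 + 14\right)}{24} \left(\left(-6\right) \left(-12\right)\right)}{2} = - \frac{\frac{49 \cdot 2 \cdot 15}{24} \cdot 72}{2} = - \frac{\frac{49}{24} \cdot 30 \cdot 72}{2} = - \frac{\frac{245}{4} \cdot 72}{2} = \left(- \frac{1}{2}\right) 4410 = -2205$)
$\sqrt{3077307 + r} = \sqrt{3077307 - 2205} = \sqrt{3075102} = 3 \sqrt{341678}$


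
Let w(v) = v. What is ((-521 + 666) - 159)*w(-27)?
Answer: 378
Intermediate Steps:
((-521 + 666) - 159)*w(-27) = ((-521 + 666) - 159)*(-27) = (145 - 159)*(-27) = -14*(-27) = 378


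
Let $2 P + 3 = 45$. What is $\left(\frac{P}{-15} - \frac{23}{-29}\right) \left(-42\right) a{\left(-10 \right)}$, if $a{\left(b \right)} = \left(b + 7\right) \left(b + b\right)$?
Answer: $\frac{44352}{29} \approx 1529.4$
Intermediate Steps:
$P = 21$ ($P = - \frac{3}{2} + \frac{1}{2} \cdot 45 = - \frac{3}{2} + \frac{45}{2} = 21$)
$a{\left(b \right)} = 2 b \left(7 + b\right)$ ($a{\left(b \right)} = \left(7 + b\right) 2 b = 2 b \left(7 + b\right)$)
$\left(\frac{P}{-15} - \frac{23}{-29}\right) \left(-42\right) a{\left(-10 \right)} = \left(\frac{21}{-15} - \frac{23}{-29}\right) \left(-42\right) 2 \left(-10\right) \left(7 - 10\right) = \left(21 \left(- \frac{1}{15}\right) - - \frac{23}{29}\right) \left(-42\right) 2 \left(-10\right) \left(-3\right) = \left(- \frac{7}{5} + \frac{23}{29}\right) \left(-42\right) 60 = \left(- \frac{88}{145}\right) \left(-42\right) 60 = \frac{3696}{145} \cdot 60 = \frac{44352}{29}$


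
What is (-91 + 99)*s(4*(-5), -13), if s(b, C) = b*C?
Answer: 2080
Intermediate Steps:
s(b, C) = C*b
(-91 + 99)*s(4*(-5), -13) = (-91 + 99)*(-52*(-5)) = 8*(-13*(-20)) = 8*260 = 2080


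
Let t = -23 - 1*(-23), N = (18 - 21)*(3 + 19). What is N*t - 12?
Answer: -12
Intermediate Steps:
N = -66 (N = -3*22 = -66)
t = 0 (t = -23 + 23 = 0)
N*t - 12 = -66*0 - 12 = 0 - 12 = -12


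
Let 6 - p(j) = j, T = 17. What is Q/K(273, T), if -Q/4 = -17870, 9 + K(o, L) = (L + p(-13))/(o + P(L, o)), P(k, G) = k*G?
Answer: -3902808/491 ≈ -7948.7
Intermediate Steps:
p(j) = 6 - j
P(k, G) = G*k
K(o, L) = -9 + (19 + L)/(o + L*o) (K(o, L) = -9 + (L + (6 - 1*(-13)))/(o + o*L) = -9 + (L + (6 + 13))/(o + L*o) = -9 + (L + 19)/(o + L*o) = -9 + (19 + L)/(o + L*o))
Q = 71480 (Q = -4*(-17870) = 71480)
Q/K(273, T) = 71480/(((19 + 17 - 9*273 - 9*17*273)/(273*(1 + 17)))) = 71480/(((1/273)*(19 + 17 - 2457 - 41769)/18)) = 71480/(((1/273)*(1/18)*(-44190))) = 71480/(-2455/273) = 71480*(-273/2455) = -3902808/491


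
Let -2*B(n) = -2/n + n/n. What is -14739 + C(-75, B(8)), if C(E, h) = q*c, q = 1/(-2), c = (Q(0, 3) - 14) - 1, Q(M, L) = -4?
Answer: -29459/2 ≈ -14730.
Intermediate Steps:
B(n) = -1/2 + 1/n (B(n) = -(-2/n + n/n)/2 = -(-2/n + 1)/2 = -(1 - 2/n)/2 = -1/2 + 1/n)
c = -19 (c = (-4 - 14) - 1 = -18 - 1 = -19)
q = -1/2 (q = 1*(-1/2) = -1/2 ≈ -0.50000)
C(E, h) = 19/2 (C(E, h) = -1/2*(-19) = 19/2)
-14739 + C(-75, B(8)) = -14739 + 19/2 = -29459/2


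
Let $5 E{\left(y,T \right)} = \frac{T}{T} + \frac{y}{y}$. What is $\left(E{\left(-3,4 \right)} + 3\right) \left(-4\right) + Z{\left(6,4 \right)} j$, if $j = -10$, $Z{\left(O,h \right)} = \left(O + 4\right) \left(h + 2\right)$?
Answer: $- \frac{3068}{5} \approx -613.6$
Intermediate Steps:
$E{\left(y,T \right)} = \frac{2}{5}$ ($E{\left(y,T \right)} = \frac{\frac{T}{T} + \frac{y}{y}}{5} = \frac{1 + 1}{5} = \frac{1}{5} \cdot 2 = \frac{2}{5}$)
$Z{\left(O,h \right)} = \left(2 + h\right) \left(4 + O\right)$ ($Z{\left(O,h \right)} = \left(4 + O\right) \left(2 + h\right) = \left(2 + h\right) \left(4 + O\right)$)
$\left(E{\left(-3,4 \right)} + 3\right) \left(-4\right) + Z{\left(6,4 \right)} j = \left(\frac{2}{5} + 3\right) \left(-4\right) + \left(8 + 2 \cdot 6 + 4 \cdot 4 + 6 \cdot 4\right) \left(-10\right) = \frac{17}{5} \left(-4\right) + \left(8 + 12 + 16 + 24\right) \left(-10\right) = - \frac{68}{5} + 60 \left(-10\right) = - \frac{68}{5} - 600 = - \frac{3068}{5}$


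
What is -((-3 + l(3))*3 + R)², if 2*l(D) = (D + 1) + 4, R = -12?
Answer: -81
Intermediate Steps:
l(D) = 5/2 + D/2 (l(D) = ((D + 1) + 4)/2 = ((1 + D) + 4)/2 = (5 + D)/2 = 5/2 + D/2)
-((-3 + l(3))*3 + R)² = -((-3 + (5/2 + (½)*3))*3 - 12)² = -((-3 + (5/2 + 3/2))*3 - 12)² = -((-3 + 4)*3 - 12)² = -(1*3 - 12)² = -(3 - 12)² = -1*(-9)² = -1*81 = -81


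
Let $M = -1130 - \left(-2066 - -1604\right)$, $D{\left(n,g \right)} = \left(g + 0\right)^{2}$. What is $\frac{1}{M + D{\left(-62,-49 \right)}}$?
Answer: $\frac{1}{1733} \approx 0.00057703$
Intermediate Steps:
$D{\left(n,g \right)} = g^{2}$
$M = -668$ ($M = -1130 - \left(-2066 + 1604\right) = -1130 - -462 = -1130 + 462 = -668$)
$\frac{1}{M + D{\left(-62,-49 \right)}} = \frac{1}{-668 + \left(-49\right)^{2}} = \frac{1}{-668 + 2401} = \frac{1}{1733}$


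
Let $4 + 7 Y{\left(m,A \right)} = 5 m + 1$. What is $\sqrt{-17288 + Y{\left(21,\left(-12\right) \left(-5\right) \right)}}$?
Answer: $\frac{i \sqrt{846398}}{7} \approx 131.43 i$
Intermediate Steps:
$Y{\left(m,A \right)} = - \frac{3}{7} + \frac{5 m}{7}$ ($Y{\left(m,A \right)} = - \frac{4}{7} + \frac{5 m + 1}{7} = - \frac{4}{7} + \frac{1 + 5 m}{7} = - \frac{4}{7} + \left(\frac{1}{7} + \frac{5 m}{7}\right) = - \frac{3}{7} + \frac{5 m}{7}$)
$\sqrt{-17288 + Y{\left(21,\left(-12\right) \left(-5\right) \right)}} = \sqrt{-17288 + \left(- \frac{3}{7} + \frac{5}{7} \cdot 21\right)} = \sqrt{-17288 + \left(- \frac{3}{7} + 15\right)} = \sqrt{-17288 + \frac{102}{7}} = \sqrt{- \frac{120914}{7}} = \frac{i \sqrt{846398}}{7}$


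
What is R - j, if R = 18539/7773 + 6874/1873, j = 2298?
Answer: -33368033893/14558829 ≈ -2291.9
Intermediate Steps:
R = 88155149/14558829 (R = 18539*(1/7773) + 6874*(1/1873) = 18539/7773 + 6874/1873 = 88155149/14558829 ≈ 6.0551)
R - j = 88155149/14558829 - 1*2298 = 88155149/14558829 - 2298 = -33368033893/14558829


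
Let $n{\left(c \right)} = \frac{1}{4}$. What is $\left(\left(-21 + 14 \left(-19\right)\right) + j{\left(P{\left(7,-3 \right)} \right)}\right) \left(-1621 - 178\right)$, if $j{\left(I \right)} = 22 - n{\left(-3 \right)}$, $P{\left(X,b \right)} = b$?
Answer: $\frac{1908739}{4} \approx 4.7719 \cdot 10^{5}$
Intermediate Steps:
$n{\left(c \right)} = \frac{1}{4}$
$j{\left(I \right)} = \frac{87}{4}$ ($j{\left(I \right)} = 22 - \frac{1}{4} = \frac{87}{4}$)
$\left(\left(-21 + 14 \left(-19\right)\right) + j{\left(P{\left(7,-3 \right)} \right)}\right) \left(-1621 - 178\right) = \left(\left(-21 + 14 \left(-19\right)\right) + \frac{87}{4}\right) \left(-1621 - 178\right) = \left(\left(-21 - 266\right) + \frac{87}{4}\right) \left(-1799\right) = \left(-287 + \frac{87}{4}\right) \left(-1799\right) = \left(- \frac{1061}{4}\right) \left(-1799\right) = \frac{1908739}{4}$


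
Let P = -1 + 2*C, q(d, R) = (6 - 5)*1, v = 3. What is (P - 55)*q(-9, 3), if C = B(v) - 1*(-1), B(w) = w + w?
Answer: -42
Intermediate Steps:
B(w) = 2*w
C = 7 (C = 2*3 - 1*(-1) = 6 + 1 = 7)
q(d, R) = 1 (q(d, R) = 1*1 = 1)
P = 13 (P = -1 + 2*7 = -1 + 14 = 13)
(P - 55)*q(-9, 3) = (13 - 55)*1 = -42*1 = -42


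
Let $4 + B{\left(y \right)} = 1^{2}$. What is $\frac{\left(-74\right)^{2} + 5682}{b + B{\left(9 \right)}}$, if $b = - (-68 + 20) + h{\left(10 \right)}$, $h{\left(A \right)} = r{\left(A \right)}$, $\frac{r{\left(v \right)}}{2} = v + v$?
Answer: $\frac{11158}{85} \approx 131.27$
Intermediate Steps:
$r{\left(v \right)} = 4 v$ ($r{\left(v \right)} = 2 \left(v + v\right) = 2 \cdot 2 v = 4 v$)
$B{\left(y \right)} = -3$ ($B{\left(y \right)} = -4 + 1^{2} = -4 + 1 = -3$)
$h{\left(A \right)} = 4 A$
$b = 88$ ($b = - (-68 + 20) + 4 \cdot 10 = \left(-1\right) \left(-48\right) + 40 = 48 + 40 = 88$)
$\frac{\left(-74\right)^{2} + 5682}{b + B{\left(9 \right)}} = \frac{\left(-74\right)^{2} + 5682}{88 - 3} = \frac{5476 + 5682}{85} = 11158 \cdot \frac{1}{85} = \frac{11158}{85}$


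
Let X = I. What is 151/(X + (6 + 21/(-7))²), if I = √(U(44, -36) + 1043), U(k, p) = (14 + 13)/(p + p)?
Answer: -10872/7693 + 302*√16682/7693 ≈ 3.6571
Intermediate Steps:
U(k, p) = 27/(2*p) (U(k, p) = 27/((2*p)) = 27*(1/(2*p)) = 27/(2*p))
I = √16682/4 (I = √((27/2)/(-36) + 1043) = √((27/2)*(-1/36) + 1043) = √(-3/8 + 1043) = √(8341/8) = √16682/4 ≈ 32.290)
X = √16682/4 ≈ 32.290
151/(X + (6 + 21/(-7))²) = 151/(√16682/4 + (6 + 21/(-7))²) = 151/(√16682/4 + (6 + 21*(-⅐))²) = 151/(√16682/4 + (6 - 3)²) = 151/(√16682/4 + 3²) = 151/(√16682/4 + 9) = 151/(9 + √16682/4)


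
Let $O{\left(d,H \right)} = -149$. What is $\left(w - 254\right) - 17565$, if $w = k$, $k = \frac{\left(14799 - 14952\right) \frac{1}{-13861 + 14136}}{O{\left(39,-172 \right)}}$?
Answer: $- \frac{730133372}{40975} \approx -17819.0$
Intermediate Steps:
$k = \frac{153}{40975}$ ($k = \frac{\left(14799 - 14952\right) \frac{1}{-13861 + 14136}}{-149} = - \frac{153}{275} \left(- \frac{1}{149}\right) = \left(-153\right) \frac{1}{275} \left(- \frac{1}{149}\right) = \left(- \frac{153}{275}\right) \left(- \frac{1}{149}\right) = \frac{153}{40975} \approx 0.003734$)
$w = \frac{153}{40975} \approx 0.003734$
$\left(w - 254\right) - 17565 = \left(\frac{153}{40975} - 254\right) - 17565 = - \frac{10407497}{40975} - 17565 = - \frac{730133372}{40975}$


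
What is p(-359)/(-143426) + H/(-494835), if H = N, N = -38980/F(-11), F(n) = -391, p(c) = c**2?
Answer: -4988309826553/5550026408322 ≈ -0.89879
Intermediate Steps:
N = 38980/391 (N = -38980/(-391) = -38980*(-1/391) = 38980/391 ≈ 99.693)
H = 38980/391 ≈ 99.693
p(-359)/(-143426) + H/(-494835) = (-359)**2/(-143426) + (38980/391)/(-494835) = 128881*(-1/143426) + (38980/391)*(-1/494835) = -128881/143426 - 7796/38696097 = -4988309826553/5550026408322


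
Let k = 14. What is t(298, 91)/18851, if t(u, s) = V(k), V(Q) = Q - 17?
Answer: -3/18851 ≈ -0.00015914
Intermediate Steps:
V(Q) = -17 + Q
t(u, s) = -3 (t(u, s) = -17 + 14 = -3)
t(298, 91)/18851 = -3/18851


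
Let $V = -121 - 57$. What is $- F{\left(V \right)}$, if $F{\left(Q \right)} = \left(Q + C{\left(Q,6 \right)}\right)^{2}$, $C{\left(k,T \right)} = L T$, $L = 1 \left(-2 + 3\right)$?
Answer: $-29584$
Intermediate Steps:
$V = -178$
$L = 1$ ($L = 1 \cdot 1 = 1$)
$C{\left(k,T \right)} = T$ ($C{\left(k,T \right)} = 1 T = T$)
$F{\left(Q \right)} = \left(6 + Q\right)^{2}$ ($F{\left(Q \right)} = \left(Q + 6\right)^{2} = \left(6 + Q\right)^{2}$)
$- F{\left(V \right)} = - \left(6 - 178\right)^{2} = - \left(-172\right)^{2} = \left(-1\right) 29584 = -29584$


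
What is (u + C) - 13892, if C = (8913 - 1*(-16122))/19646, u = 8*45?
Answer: -265824637/19646 ≈ -13531.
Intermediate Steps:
u = 360
C = 25035/19646 (C = (8913 + 16122)*(1/19646) = 25035*(1/19646) = 25035/19646 ≈ 1.2743)
(u + C) - 13892 = (360 + 25035/19646) - 13892 = 7097595/19646 - 13892 = -265824637/19646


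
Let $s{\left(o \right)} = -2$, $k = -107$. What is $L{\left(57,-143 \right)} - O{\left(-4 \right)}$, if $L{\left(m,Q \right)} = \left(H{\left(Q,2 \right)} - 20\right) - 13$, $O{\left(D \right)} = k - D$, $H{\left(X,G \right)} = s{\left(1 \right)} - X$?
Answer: $211$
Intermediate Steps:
$H{\left(X,G \right)} = -2 - X$
$O{\left(D \right)} = -107 - D$
$L{\left(m,Q \right)} = -35 - Q$ ($L{\left(m,Q \right)} = \left(\left(-2 - Q\right) - 20\right) - 13 = \left(-22 - Q\right) - 13 = -35 - Q$)
$L{\left(57,-143 \right)} - O{\left(-4 \right)} = \left(-35 - -143\right) - \left(-107 - -4\right) = \left(-35 + 143\right) - \left(-107 + 4\right) = 108 - -103 = 108 + 103 = 211$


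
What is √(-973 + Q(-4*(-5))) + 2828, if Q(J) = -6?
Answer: 2828 + I*√979 ≈ 2828.0 + 31.289*I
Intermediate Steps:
√(-973 + Q(-4*(-5))) + 2828 = √(-973 - 6) + 2828 = √(-979) + 2828 = I*√979 + 2828 = 2828 + I*√979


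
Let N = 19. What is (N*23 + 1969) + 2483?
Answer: 4889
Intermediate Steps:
(N*23 + 1969) + 2483 = (19*23 + 1969) + 2483 = (437 + 1969) + 2483 = 2406 + 2483 = 4889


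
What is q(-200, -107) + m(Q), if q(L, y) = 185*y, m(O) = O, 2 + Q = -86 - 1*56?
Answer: -19939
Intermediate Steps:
Q = -144 (Q = -2 + (-86 - 1*56) = -2 + (-86 - 56) = -2 - 142 = -144)
q(-200, -107) + m(Q) = 185*(-107) - 144 = -19795 - 144 = -19939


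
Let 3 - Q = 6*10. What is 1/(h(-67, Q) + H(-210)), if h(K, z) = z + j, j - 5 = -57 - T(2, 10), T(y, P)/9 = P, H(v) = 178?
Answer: -1/21 ≈ -0.047619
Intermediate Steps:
T(y, P) = 9*P
Q = -57 (Q = 3 - 6*10 = 3 - 1*60 = 3 - 60 = -57)
j = -142 (j = 5 + (-57 - 9*10) = 5 + (-57 - 1*90) = 5 + (-57 - 90) = 5 - 147 = -142)
h(K, z) = -142 + z (h(K, z) = z - 142 = -142 + z)
1/(h(-67, Q) + H(-210)) = 1/((-142 - 57) + 178) = 1/(-199 + 178) = 1/(-21) = -1/21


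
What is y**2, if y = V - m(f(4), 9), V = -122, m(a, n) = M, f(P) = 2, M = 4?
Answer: 15876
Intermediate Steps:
m(a, n) = 4
y = -126 (y = -122 - 1*4 = -122 - 4 = -126)
y**2 = (-126)**2 = 15876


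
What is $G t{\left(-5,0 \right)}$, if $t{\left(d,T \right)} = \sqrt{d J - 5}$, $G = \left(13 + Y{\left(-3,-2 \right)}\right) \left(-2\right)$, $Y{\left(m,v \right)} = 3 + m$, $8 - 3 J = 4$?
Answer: $- \frac{26 i \sqrt{105}}{3} \approx - 88.807 i$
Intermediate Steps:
$J = \frac{4}{3}$ ($J = \frac{8}{3} - \frac{4}{3} = \frac{4}{3} \approx 1.3333$)
$G = -26$ ($G = \left(13 + \left(3 - 3\right)\right) \left(-2\right) = \left(13 + 0\right) \left(-2\right) = 13 \left(-2\right) = -26$)
$t{\left(d,T \right)} = \sqrt{-5 + \frac{4 d}{3}}$ ($t{\left(d,T \right)} = \sqrt{d \frac{4}{3} - 5} = \sqrt{\frac{4 d}{3} - 5} = \sqrt{-5 + \frac{4 d}{3}}$)
$G t{\left(-5,0 \right)} = - 26 \frac{\sqrt{-45 + 12 \left(-5\right)}}{3} = - 26 \frac{\sqrt{-45 - 60}}{3} = - 26 \frac{\sqrt{-105}}{3} = - 26 \frac{i \sqrt{105}}{3} = - \frac{26 i \sqrt{105}}{3}$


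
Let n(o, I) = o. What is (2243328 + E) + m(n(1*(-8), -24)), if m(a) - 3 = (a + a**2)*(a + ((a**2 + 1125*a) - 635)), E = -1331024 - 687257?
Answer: -311374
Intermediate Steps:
E = -2018281
m(a) = 3 + (a + a**2)*(-635 + a**2 + 1126*a) (m(a) = 3 + (a + a**2)*(a + ((a**2 + 1125*a) - 635)) = 3 + (a + a**2)*(a + (-635 + a**2 + 1125*a)) = 3 + (a + a**2)*(-635 + a**2 + 1126*a))
(2243328 + E) + m(n(1*(-8), -24)) = (2243328 - 2018281) + (3 + (1*(-8))**4 - 635*(-8) + 491*(1*(-8))**2 + 1127*(1*(-8))**3) = 225047 + (3 + (-8)**4 - 635*(-8) + 491*(-8)**2 + 1127*(-8)**3) = 225047 + (3 + 4096 + 5080 + 491*64 + 1127*(-512)) = 225047 + (3 + 4096 + 5080 + 31424 - 577024) = 225047 - 536421 = -311374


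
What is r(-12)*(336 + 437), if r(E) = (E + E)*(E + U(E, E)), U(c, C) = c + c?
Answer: 667872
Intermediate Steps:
U(c, C) = 2*c
r(E) = 6*E² (r(E) = (E + E)*(E + 2*E) = (2*E)*(3*E) = 6*E²)
r(-12)*(336 + 437) = (6*(-12)²)*(336 + 437) = (6*144)*773 = 864*773 = 667872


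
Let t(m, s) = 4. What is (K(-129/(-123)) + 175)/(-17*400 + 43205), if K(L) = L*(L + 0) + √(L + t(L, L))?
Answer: 296024/61196805 + √943/497535 ≈ 0.0048990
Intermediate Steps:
K(L) = L² + √(4 + L) (K(L) = L*(L + 0) + √(L + 4) = L*L + √(4 + L) = L² + √(4 + L))
(K(-129/(-123)) + 175)/(-17*400 + 43205) = (((-129/(-123))² + √(4 - 129/(-123))) + 175)/(-17*400 + 43205) = (((-129*(-1/123))² + √(4 - 129*(-1/123))) + 175)/(-6800 + 43205) = (((43/41)² + √(4 + 43/41)) + 175)/36405 = ((1849/1681 + √(207/41)) + 175)*(1/36405) = ((1849/1681 + 3*√943/41) + 175)*(1/36405) = (296024/1681 + 3*√943/41)*(1/36405) = 296024/61196805 + √943/497535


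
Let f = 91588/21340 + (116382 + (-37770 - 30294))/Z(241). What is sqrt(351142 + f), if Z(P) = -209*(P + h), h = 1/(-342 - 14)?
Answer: sqrt(8779333112955483422885)/158120185 ≈ 592.58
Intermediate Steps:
h = -1/356 (h = 1/(-356) = -1/356 ≈ -0.0028090)
Z(P) = 209/356 - 209*P (Z(P) = -209*(P - 1/356) = -209*(-1/356 + P) = 209/356 - 209*P)
f = 526944151/158120185 (f = 91588/21340 + (116382 + (-37770 - 30294))/(209/356 - 209*241) = 91588*(1/21340) + (116382 - 68064)/(209/356 - 50369) = 22897/5335 + 48318/(-17931155/356) = 22897/5335 + 48318*(-356/17931155) = 22897/5335 - 17201208/17931155 = 526944151/158120185 ≈ 3.3326)
sqrt(351142 + f) = sqrt(351142 + 526944151/158120185) = sqrt(55523164945421/158120185) = sqrt(8779333112955483422885)/158120185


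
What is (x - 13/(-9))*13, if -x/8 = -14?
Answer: 13273/9 ≈ 1474.8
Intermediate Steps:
x = 112 (x = -8*(-14) = 112)
(x - 13/(-9))*13 = (112 - 13/(-9))*13 = (112 - 13*(-⅑))*13 = (112 + 13/9)*13 = (1021/9)*13 = 13273/9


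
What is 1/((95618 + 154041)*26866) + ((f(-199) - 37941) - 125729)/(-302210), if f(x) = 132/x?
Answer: 109230560057098209/201688970258017130 ≈ 0.54158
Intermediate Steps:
1/((95618 + 154041)*26866) + ((f(-199) - 37941) - 125729)/(-302210) = 1/((95618 + 154041)*26866) + ((132/(-199) - 37941) - 125729)/(-302210) = (1/26866)/249659 + ((132*(-1/199) - 37941) - 125729)*(-1/302210) = (1/249659)*(1/26866) + ((-132/199 - 37941) - 125729)*(-1/302210) = 1/6707338694 + (-7550391/199 - 125729)*(-1/302210) = 1/6707338694 - 32570462/199*(-1/302210) = 1/6707338694 + 16285231/30069895 = 109230560057098209/201688970258017130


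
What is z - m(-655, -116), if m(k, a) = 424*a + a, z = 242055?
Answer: 291355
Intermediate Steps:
m(k, a) = 425*a
z - m(-655, -116) = 242055 - 425*(-116) = 242055 - 1*(-49300) = 242055 + 49300 = 291355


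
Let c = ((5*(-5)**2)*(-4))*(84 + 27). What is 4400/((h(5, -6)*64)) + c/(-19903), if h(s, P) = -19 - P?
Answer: -199025/79612 ≈ -2.4999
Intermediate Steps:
c = -55500 (c = ((5*25)*(-4))*111 = (125*(-4))*111 = -500*111 = -55500)
4400/((h(5, -6)*64)) + c/(-19903) = 4400/(((-19 - 1*(-6))*64)) - 55500/(-19903) = 4400/(((-19 + 6)*64)) - 55500*(-1/19903) = 4400/((-13*64)) + 55500/19903 = 4400/(-832) + 55500/19903 = 4400*(-1/832) + 55500/19903 = -275/52 + 55500/19903 = -199025/79612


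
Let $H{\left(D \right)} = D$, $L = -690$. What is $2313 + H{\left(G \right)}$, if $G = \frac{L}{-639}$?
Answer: $\frac{492899}{213} \approx 2314.1$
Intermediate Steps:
$G = \frac{230}{213}$ ($G = - \frac{690}{-639} = \left(-690\right) \left(- \frac{1}{639}\right) = \frac{230}{213} \approx 1.0798$)
$2313 + H{\left(G \right)} = 2313 + \frac{230}{213} = \frac{492899}{213}$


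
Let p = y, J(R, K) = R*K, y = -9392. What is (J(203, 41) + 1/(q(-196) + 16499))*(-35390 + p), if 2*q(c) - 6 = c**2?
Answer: -6654926085421/17855 ≈ -3.7272e+8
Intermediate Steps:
J(R, K) = K*R
q(c) = 3 + c**2/2
p = -9392
(J(203, 41) + 1/(q(-196) + 16499))*(-35390 + p) = (41*203 + 1/((3 + (1/2)*(-196)**2) + 16499))*(-35390 - 9392) = (8323 + 1/((3 + (1/2)*38416) + 16499))*(-44782) = (8323 + 1/((3 + 19208) + 16499))*(-44782) = (8323 + 1/(19211 + 16499))*(-44782) = (8323 + 1/35710)*(-44782) = (297214331/35710)*(-44782) = -6654926085421/17855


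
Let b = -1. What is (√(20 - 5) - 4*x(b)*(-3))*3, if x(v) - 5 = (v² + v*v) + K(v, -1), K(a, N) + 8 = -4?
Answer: -180 + 3*√15 ≈ -168.38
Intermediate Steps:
K(a, N) = -12 (K(a, N) = -8 - 4 = -12)
x(v) = -7 + 2*v² (x(v) = 5 + ((v² + v*v) - 12) = 5 + ((v² + v²) - 12) = 5 + (2*v² - 12) = 5 + (-12 + 2*v²) = -7 + 2*v²)
(√(20 - 5) - 4*x(b)*(-3))*3 = (√(20 - 5) - 4*(-7 + 2*(-1)²)*(-3))*3 = (√15 - 4*(-7 + 2*1)*(-3))*3 = (√15 - 4*(-7 + 2)*(-3))*3 = (√15 - 4*(-5)*(-3))*3 = (√15 + 20*(-3))*3 = (√15 - 60)*3 = (-60 + √15)*3 = -180 + 3*√15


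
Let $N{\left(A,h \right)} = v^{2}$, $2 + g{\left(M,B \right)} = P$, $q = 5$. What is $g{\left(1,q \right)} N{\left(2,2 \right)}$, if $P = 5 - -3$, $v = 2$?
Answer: $24$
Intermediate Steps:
$P = 8$ ($P = 5 + 3 = 8$)
$g{\left(M,B \right)} = 6$ ($g{\left(M,B \right)} = -2 + 8 = 6$)
$N{\left(A,h \right)} = 4$ ($N{\left(A,h \right)} = 2^{2} = 4$)
$g{\left(1,q \right)} N{\left(2,2 \right)} = 6 \cdot 4 = 24$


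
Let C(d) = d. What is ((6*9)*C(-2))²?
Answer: 11664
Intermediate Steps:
((6*9)*C(-2))² = ((6*9)*(-2))² = (54*(-2))² = (-108)² = 11664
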